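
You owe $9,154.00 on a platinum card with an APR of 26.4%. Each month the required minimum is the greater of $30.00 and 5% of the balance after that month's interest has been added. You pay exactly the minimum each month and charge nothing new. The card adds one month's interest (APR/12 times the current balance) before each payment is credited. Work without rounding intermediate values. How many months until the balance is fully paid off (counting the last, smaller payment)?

Monthly rate r = 26.4%/12 = 2.2% = 0.022.
While 5% of the post-interest balance exceeds $30.00, each month B ← (B·(1+r))·(1 − 0.05), i.e. B shrinks by the factor (1+r)·0.95 = 0.9709.
This holds for months 1–94. Entering month 95 the balance is $570.18; 5% of the post-interest balance is now below $30.00, so the flat $30.00 minimum applies from here.
From month 95 a fixed $30.00 at rate r clears $570.18 in 25 more payments. Total: 94 + 25 = 119 months.

119 months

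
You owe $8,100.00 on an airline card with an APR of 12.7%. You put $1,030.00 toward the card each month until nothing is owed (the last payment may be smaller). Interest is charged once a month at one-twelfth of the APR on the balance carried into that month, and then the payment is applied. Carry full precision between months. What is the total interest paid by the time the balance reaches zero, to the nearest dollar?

$403

Monthly rate r = 12.7%/12 = 1.05833% = 0.0105833.
Payoff takes n = ⌈−ln(1 − rB₀/P)/ln(1+r)⌉ = ⌈8.254⌉ = 9 payments; the last is $262.73.
Total paid = 8·$1,030.00 + $262.73 = $8,502.73.
Total interest = total paid − principal = $8,502.73 − $8,100.00 = $402.73.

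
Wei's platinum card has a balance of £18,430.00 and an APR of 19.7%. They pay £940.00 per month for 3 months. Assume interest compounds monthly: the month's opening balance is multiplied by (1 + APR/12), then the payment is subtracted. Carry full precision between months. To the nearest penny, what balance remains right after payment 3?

£16,486.11

Monthly rate r = 19.7%/12 = 1.64167% = 0.0164167.
Each month: B ← B·(1+r) − £940.00.
Month 1: interest £302.56; balance after payment £17,792.56.
Month 2: interest £292.09; balance after payment £17,144.65.
Month 3: interest £281.46; balance after payment £16,486.11.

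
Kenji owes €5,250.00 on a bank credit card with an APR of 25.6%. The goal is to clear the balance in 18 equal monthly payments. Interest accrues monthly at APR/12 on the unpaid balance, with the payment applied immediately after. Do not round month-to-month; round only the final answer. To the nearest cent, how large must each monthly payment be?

Monthly rate r = 25.6%/12 = 2.13333% = 0.0213333.
Level-payment amortization: P = B₀·r / (1 − (1+r)^(−n)) = 5250.00·0.0213333 / (1 − 1.02133^(−18)).
Denominator 1 − (1+r)^(−18) = 0.316112151.
P = 112 / 0.316112151 ≈ 354.30.

€354.30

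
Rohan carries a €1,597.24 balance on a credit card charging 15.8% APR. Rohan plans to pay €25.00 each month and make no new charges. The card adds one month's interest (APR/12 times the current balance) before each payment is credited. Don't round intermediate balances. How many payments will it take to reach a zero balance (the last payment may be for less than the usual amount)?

141 months

Monthly rate r = 15.8%/12 = 1.31667% = 0.0131667.
Recurrence: B ← B·(1+r) − €25.00.
Month 1: interest €21.03; balance after payment €1,593.27.
Month 2: interest €20.98; balance after payment €1,589.25.
Closed form: n = −ln(1 − rB₀/P)/ln(1+r) = −ln(0.15879)/ln(1.01317) ≈ 140.680, so the balance reaches zero during payment 141.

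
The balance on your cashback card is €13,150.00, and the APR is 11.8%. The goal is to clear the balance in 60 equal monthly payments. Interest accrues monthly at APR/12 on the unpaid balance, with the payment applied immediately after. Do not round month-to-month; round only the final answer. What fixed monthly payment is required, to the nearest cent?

Monthly rate r = 11.8%/12 = 0.983333% = 0.00983333.
Level-payment amortization: P = B₀·r / (1 − (1+r)^(−n)) = 13150.00·0.00983333 / (1 − 1.00983^(−60)).
Denominator 1 − (1+r)^(−60) = 0.444072864.
P = 129.308 / 0.444072864 ≈ 291.19.

€291.19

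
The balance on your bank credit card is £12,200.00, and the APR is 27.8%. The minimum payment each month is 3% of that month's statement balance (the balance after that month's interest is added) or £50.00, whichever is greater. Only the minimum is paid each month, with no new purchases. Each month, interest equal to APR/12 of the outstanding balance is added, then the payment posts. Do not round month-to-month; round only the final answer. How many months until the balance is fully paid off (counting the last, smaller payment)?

328 months

Monthly rate r = 27.8%/12 = 2.31667% = 0.0231667.
While 3% of the post-interest balance exceeds £50.00, each month B ← (B·(1+r))·(1 − 0.03), i.e. B shrinks by the factor (1+r)·0.97 = 0.99247.
This holds for months 1–267. Entering month 268 the balance is £1,622.17; 3% of the post-interest balance is now below £50.00, so the flat £50.00 minimum applies from here.
From month 268 a fixed £50.00 at rate r clears £1,622.17 in 61 more payments. Total: 267 + 61 = 328 months.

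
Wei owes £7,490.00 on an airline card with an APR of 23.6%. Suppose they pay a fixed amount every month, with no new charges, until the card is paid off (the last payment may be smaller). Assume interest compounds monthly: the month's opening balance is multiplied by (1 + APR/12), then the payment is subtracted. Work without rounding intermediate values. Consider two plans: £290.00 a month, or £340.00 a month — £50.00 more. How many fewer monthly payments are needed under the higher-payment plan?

Monthly rate r = 23.6%/12 = 1.96667% = 0.0196667.
At £290.00/mo: n = ⌈−ln(1 − rB₀/P)/ln(1+r)⌉ = 37 payments (last £120.28); total interest = total paid − £7,490.00 = £3,070.28.
At £340.00/mo: 30 payments (last £53.35); total interest £2,423.35.
Payments saved = 37 − 30 = 7.

7 fewer payments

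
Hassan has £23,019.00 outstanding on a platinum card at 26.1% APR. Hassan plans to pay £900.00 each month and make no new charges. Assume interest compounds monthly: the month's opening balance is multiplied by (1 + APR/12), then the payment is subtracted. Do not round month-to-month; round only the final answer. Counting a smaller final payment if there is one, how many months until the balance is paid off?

38 months

Monthly rate r = 26.1%/12 = 2.175% = 0.02175.
Recurrence: B ← B·(1+r) − £900.00.
Month 1: interest £500.66; balance after payment £22,619.66.
Month 2: interest £491.98; balance after payment £22,211.64.
Closed form: n = −ln(1 − rB₀/P)/ln(1+r) = −ln(0.44371)/ln(1.02175) ≈ 37.765, so the balance reaches zero during payment 38.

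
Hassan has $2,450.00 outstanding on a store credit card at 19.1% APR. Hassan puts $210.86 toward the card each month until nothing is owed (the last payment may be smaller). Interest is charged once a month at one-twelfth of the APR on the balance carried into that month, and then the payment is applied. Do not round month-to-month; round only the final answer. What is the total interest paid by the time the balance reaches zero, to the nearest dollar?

$281

Monthly rate r = 19.1%/12 = 1.59167% = 0.0159167.
Payoff takes n = ⌈−ln(1 − rB₀/P)/ln(1+r)⌉ = ⌈12.950⌉ = 13 payments; the last is $200.29.
Total paid = 12·$210.86 + $200.29 = $2,730.61.
Total interest = total paid − principal = $2,730.61 − $2,450.00 = $280.61.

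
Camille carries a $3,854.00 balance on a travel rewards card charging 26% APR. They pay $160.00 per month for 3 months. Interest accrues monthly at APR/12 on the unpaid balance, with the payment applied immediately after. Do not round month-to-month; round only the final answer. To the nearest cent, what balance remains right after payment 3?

Monthly rate r = 26%/12 = 2.16667% = 0.0216667.
Each month: B ← B·(1+r) − $160.00.
Month 1: interest $83.50; balance after payment $3,777.50.
Month 2: interest $81.85; balance after payment $3,699.35.
Month 3: interest $80.15; balance after payment $3,619.50.

$3,619.50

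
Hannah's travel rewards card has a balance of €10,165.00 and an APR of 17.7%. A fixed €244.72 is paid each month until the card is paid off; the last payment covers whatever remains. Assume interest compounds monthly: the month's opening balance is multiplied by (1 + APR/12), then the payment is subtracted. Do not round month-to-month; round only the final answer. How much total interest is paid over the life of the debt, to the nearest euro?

€5,688

Monthly rate r = 17.7%/12 = 1.475% = 0.01475.
Payoff takes n = ⌈−ln(1 − rB₀/P)/ln(1+r)⌉ = ⌈64.778⌉ = 65 payments; the last is €190.58.
Total paid = 64·€244.72 + €190.58 = €15,852.66.
Total interest = total paid − principal = €15,852.66 − €10,165.00 = €5,687.66.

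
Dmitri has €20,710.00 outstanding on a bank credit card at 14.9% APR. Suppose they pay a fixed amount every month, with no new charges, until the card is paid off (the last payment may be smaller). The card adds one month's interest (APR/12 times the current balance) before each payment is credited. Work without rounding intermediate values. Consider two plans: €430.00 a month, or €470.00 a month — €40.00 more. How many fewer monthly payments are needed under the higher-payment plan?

9 fewer payments

Monthly rate r = 14.9%/12 = 1.24167% = 0.0124167.
At €430.00/mo: n = ⌈−ln(1 − rB₀/P)/ln(1+r)⌉ = 74 payments (last €366.93); total interest = total paid − €20,710.00 = €11,046.93.
At €470.00/mo: 65 payments (last €90.62); total interest €9,460.62.
Payments saved = 74 − 65 = 9.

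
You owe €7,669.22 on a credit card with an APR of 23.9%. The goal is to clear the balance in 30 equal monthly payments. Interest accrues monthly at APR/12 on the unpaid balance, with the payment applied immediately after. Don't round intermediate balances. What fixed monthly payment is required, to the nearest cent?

Monthly rate r = 23.9%/12 = 1.99167% = 0.0199167.
Level-payment amortization: P = B₀·r / (1 − (1+r)^(−n)) = 7669.22·0.0199167 / (1 − 1.01992^(−30)).
Denominator 1 − (1+r)^(−30) = 0.446574281.
P = 152.745 / 0.446574281 ≈ 342.04.

€342.04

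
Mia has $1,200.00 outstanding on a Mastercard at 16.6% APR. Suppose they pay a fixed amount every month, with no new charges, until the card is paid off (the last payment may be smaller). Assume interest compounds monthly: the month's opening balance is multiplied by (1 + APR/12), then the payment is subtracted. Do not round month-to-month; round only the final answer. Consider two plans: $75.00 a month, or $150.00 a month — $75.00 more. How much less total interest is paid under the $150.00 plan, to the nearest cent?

Monthly rate r = 16.6%/12 = 1.38333% = 0.0138333.
At $75.00/mo: n = ⌈−ln(1 − rB₀/P)/ln(1+r)⌉ = 19 payments (last $15.80); total interest = total paid − $1,200.00 = $165.80.
At $150.00/mo: 9 payments (last $80.78); total interest $80.78.
Interest saved = $165.80 − $80.78 = $85.02.

$85.02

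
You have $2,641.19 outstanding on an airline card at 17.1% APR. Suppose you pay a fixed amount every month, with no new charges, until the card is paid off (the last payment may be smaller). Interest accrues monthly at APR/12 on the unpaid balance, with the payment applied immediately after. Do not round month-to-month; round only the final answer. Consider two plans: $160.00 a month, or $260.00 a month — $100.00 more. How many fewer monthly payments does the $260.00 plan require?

Monthly rate r = 17.1%/12 = 1.425% = 0.01425.
At $160.00/mo: n = ⌈−ln(1 − rB₀/P)/ln(1+r)⌉ = 19 payments (last $152.61); total interest = total paid − $2,641.19 = $391.42.
At $260.00/mo: 12 payments (last $13.44); total interest $232.25.
Payments saved = 19 − 12 = 7.

7 fewer payments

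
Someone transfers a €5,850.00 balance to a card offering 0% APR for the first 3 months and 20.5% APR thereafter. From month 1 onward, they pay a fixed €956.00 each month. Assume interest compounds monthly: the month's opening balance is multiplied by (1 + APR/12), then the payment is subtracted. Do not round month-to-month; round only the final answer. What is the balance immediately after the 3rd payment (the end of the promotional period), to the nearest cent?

Promo months 1–3 at r₀ = 0%/12 = 0; months 4+ at r₁ = 20.5%/12 = 0.0170833.
After month 3 (no interest yet): B = €5,850.00 − 3·€956.00 = €2,982.00.

€2,982.00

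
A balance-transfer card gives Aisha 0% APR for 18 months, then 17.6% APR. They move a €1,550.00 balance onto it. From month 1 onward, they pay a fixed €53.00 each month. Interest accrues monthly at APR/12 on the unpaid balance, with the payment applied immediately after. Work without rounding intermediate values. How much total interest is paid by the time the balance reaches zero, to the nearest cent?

Promo months 1–18 at r₀ = 0%/12 = 0; months 19+ at r₁ = 17.6%/12 = 0.0146667.
After month 18 (no interest yet): B = €1,550.00 − 18·€53.00 = €596.00.
Then at r₁ with €53.00/mo: n₂ = −ln(1 − r₁·B/P)/ln(1+r₁) ≈ 12.38 → 13 more payments.
Total paid = 30·€53.00 + €20.18 = €1,610.18; interest = €1,610.18 − €1,550.00 = €60.18.

€60.18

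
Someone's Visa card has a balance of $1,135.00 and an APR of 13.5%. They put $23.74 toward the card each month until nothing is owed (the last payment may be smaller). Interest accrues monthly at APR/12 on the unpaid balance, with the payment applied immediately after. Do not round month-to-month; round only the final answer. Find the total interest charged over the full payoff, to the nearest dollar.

Monthly rate r = 13.5%/12 = 1.125% = 0.01125.
Payoff takes n = ⌈−ln(1 − rB₀/P)/ln(1+r)⌉ = ⌈68.997⌉ = 69 payments; the last is $23.67.
Total paid = 68·$23.74 + $23.67 = $1,637.99.
Total interest = total paid − principal = $1,637.99 − $1,135.00 = $502.99.

$503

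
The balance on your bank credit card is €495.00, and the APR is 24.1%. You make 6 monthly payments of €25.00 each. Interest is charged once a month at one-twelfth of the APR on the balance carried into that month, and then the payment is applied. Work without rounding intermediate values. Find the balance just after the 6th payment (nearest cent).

€399.99

Monthly rate r = 24.1%/12 = 2.00833% = 0.0200833.
Each month: B ← B·(1+r) − €25.00.
Month 1: interest €9.94; balance after payment €479.94.
Month 2: interest €9.64; balance after payment €464.58.
Month 3: interest €9.33; balance after payment €448.91.
Month 4: interest €9.02; balance after payment €432.93.
Month 5: interest €8.69; balance after payment €416.62.
Month 6: interest €8.37; balance after payment €399.99.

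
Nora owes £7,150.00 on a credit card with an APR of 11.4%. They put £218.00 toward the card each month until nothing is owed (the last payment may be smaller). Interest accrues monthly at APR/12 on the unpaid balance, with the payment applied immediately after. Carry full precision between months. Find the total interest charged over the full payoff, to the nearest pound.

£1,459

Monthly rate r = 11.4%/12 = 0.95% = 0.0095.
Payoff takes n = ⌈−ln(1 − rB₀/P)/ln(1+r)⌉ = ⌈39.487⌉ = 40 payments; the last is £106.52.
Total paid = 39·£218.00 + £106.52 = £8,608.52.
Total interest = total paid − principal = £8,608.52 − £7,150.00 = £1,458.52.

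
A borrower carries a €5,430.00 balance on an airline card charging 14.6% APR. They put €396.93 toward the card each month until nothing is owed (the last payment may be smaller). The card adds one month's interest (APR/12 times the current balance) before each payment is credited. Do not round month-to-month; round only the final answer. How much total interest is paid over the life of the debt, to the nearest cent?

Monthly rate r = 14.6%/12 = 1.21667% = 0.0121667.
Payoff takes n = ⌈−ln(1 − rB₀/P)/ln(1+r)⌉ = ⌈15.054⌉ = 16 payments; the last is €21.48.
Total paid = 15·€396.93 + €21.48 = €5,975.43.
Total interest = total paid − principal = €5,975.43 − €5,430.00 = €545.43.

€545.43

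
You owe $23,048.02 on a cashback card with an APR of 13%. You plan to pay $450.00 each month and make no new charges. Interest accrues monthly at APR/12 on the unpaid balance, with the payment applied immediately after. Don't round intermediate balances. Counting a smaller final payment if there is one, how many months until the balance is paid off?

76 months

Monthly rate r = 13%/12 = 1.08333% = 0.0108333.
Recurrence: B ← B·(1+r) − $450.00.
Month 1: interest $249.69; balance after payment $22,847.71.
Month 2: interest $247.52; balance after payment $22,645.22.
Closed form: n = −ln(1 − rB₀/P)/ln(1+r) = −ln(0.44514)/ln(1.01083) ≈ 75.115, so the balance reaches zero during payment 76.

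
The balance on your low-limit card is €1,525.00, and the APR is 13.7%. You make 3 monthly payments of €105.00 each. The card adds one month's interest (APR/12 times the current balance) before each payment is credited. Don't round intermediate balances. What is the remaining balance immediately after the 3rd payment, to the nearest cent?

Monthly rate r = 13.7%/12 = 1.14167% = 0.0114167.
Each month: B ← B·(1+r) − €105.00.
Month 1: interest €17.41; balance after payment €1,437.41.
Month 2: interest €16.41; balance after payment €1,348.82.
Month 3: interest €15.40; balance after payment €1,259.22.

€1,259.22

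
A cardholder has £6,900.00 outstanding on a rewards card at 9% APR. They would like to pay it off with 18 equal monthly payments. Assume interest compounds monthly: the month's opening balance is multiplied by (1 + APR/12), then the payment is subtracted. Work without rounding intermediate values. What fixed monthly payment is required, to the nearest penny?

Monthly rate r = 9%/12 = 0.75% = 0.0075.
Level-payment amortization: P = B₀·r / (1 − (1+r)^(−n)) = 6900.00·0.0075 / (1 − 1.0075^(−18)).
Denominator 1 − (1+r)^(−18) = 0.125843858.
P = 51.75 / 0.125843858 ≈ 411.22.

£411.22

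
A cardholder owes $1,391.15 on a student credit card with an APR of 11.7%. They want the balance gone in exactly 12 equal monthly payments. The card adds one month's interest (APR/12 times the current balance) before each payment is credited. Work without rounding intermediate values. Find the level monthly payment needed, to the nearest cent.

$123.41

Monthly rate r = 11.7%/12 = 0.975% = 0.00975.
Level-payment amortization: P = B₀·r / (1 − (1+r)^(−n)) = 1391.15·0.00975 / (1 − 1.00975^(−12)).
Denominator 1 − (1+r)^(−12) = 0.109910541.
P = 13.5637 / 0.109910541 ≈ 123.41.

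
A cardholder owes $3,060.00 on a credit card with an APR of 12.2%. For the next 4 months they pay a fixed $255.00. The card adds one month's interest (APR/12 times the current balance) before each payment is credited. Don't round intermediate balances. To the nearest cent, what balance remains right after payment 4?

Monthly rate r = 12.2%/12 = 1.01667% = 0.0101667.
Each month: B ← B·(1+r) − $255.00.
Month 1: interest $31.11; balance after payment $2,836.11.
Month 2: interest $28.83; balance after payment $2,609.94.
Month 3: interest $26.53; balance after payment $2,381.48.
Month 4: interest $24.21; balance after payment $2,150.69.

$2,150.69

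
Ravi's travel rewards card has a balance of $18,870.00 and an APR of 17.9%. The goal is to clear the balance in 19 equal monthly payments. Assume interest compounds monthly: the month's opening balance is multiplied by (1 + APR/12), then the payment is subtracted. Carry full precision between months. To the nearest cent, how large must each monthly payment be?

$1,147.88

Monthly rate r = 17.9%/12 = 1.49167% = 0.0149167.
Level-payment amortization: P = B₀·r / (1 − (1+r)^(−n)) = 18870.00·0.0149167 / (1 − 1.01492^(−19)).
Denominator 1 − (1+r)^(−19) = 0.245215982.
P = 281.477 / 0.245215982 ≈ 1147.88.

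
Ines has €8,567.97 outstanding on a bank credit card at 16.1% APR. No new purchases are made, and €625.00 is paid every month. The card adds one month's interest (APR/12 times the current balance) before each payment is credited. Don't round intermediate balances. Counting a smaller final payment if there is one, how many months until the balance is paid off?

Monthly rate r = 16.1%/12 = 1.34167% = 0.0134167.
Recurrence: B ← B·(1+r) − €625.00.
Month 1: interest €114.95; balance after payment €8,057.92.
Month 2: interest €108.11; balance after payment €7,541.03.
Closed form: n = −ln(1 − rB₀/P)/ln(1+r) = −ln(0.81607)/ln(1.01342) ≈ 15.250, so the balance reaches zero during payment 16.

16 payments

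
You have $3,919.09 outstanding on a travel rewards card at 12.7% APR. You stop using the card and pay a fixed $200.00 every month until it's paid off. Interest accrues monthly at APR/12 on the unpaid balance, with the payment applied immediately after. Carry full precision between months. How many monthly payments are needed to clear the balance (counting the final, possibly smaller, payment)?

Monthly rate r = 12.7%/12 = 1.05833% = 0.0105833.
Recurrence: B ← B·(1+r) − $200.00.
Month 1: interest $41.48; balance after payment $3,760.57.
Month 2: interest $39.80; balance after payment $3,600.37.
Closed form: n = −ln(1 − rB₀/P)/ln(1+r) = −ln(0.79261)/ln(1.01058) ≈ 22.077, so the balance reaches zero during payment 23.

23 months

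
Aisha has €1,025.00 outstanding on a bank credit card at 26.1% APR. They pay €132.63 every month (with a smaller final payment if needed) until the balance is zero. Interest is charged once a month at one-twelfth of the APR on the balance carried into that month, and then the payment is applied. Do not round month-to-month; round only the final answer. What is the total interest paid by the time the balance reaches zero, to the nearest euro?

€110

Monthly rate r = 26.1%/12 = 2.175% = 0.02175.
Payoff takes n = ⌈−ln(1 − rB₀/P)/ln(1+r)⌉ = ⌈8.553⌉ = 9 payments; the last is €73.68.
Total paid = 8·€132.63 + €73.68 = €1,134.72.
Total interest = total paid − principal = €1,134.72 − €1,025.00 = €109.72.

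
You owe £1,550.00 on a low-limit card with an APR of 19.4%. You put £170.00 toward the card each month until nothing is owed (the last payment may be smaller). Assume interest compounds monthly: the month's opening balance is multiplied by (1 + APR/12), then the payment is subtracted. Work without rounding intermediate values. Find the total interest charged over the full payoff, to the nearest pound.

£140

Monthly rate r = 19.4%/12 = 1.61667% = 0.0161667.
Payoff takes n = ⌈−ln(1 − rB₀/P)/ln(1+r)⌉ = ⌈9.943⌉ = 10 payments; the last is £160.46.
Total paid = 9·£170.00 + £160.46 = £1,690.46.
Total interest = total paid − principal = £1,690.46 − £1,550.00 = £140.46.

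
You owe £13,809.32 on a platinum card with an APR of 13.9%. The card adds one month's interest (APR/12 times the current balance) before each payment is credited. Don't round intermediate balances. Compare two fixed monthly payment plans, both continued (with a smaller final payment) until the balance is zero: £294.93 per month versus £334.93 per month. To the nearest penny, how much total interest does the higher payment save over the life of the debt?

Monthly rate r = 13.9%/12 = 1.15833% = 0.0115833.
At £294.93/mo: n = ⌈−ln(1 − rB₀/P)/ln(1+r)⌉ = 68 payments (last £257.49); total interest = total paid − £13,809.32 = £6,208.48.
At £334.93/mo: 57 payments (last £127.16); total interest £5,073.92.
Interest saved = £6,208.48 − £5,073.92 = £1,134.56.

£1,134.56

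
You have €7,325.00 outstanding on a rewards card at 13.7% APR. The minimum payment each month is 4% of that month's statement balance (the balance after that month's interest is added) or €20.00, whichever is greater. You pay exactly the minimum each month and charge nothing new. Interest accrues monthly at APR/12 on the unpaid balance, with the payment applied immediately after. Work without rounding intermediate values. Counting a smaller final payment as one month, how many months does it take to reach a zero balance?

Monthly rate r = 13.7%/12 = 1.14167% = 0.0114167.
While 4% of the post-interest balance exceeds €20.00, each month B ← (B·(1+r))·(1 − 0.04), i.e. B shrinks by the factor (1+r)·0.96 = 0.97096.
This holds for months 1–92. Entering month 93 the balance is €486.78; 4% of the post-interest balance is now below €20.00, so the flat €20.00 minimum applies from here.
From month 93 a fixed €20.00 at rate r clears €486.78 in 29 more payments. Total: 92 + 29 = 121 months.

121 months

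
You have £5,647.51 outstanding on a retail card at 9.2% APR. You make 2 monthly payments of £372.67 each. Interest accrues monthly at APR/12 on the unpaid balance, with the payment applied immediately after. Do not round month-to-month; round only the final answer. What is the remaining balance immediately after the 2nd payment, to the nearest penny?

Monthly rate r = 9.2%/12 = 0.766667% = 0.00766667.
Each month: B ← B·(1+r) − £372.67.
Month 1: interest £43.30; balance after payment £5,318.14.
Month 2: interest £40.77; balance after payment £4,986.24.

£4,986.24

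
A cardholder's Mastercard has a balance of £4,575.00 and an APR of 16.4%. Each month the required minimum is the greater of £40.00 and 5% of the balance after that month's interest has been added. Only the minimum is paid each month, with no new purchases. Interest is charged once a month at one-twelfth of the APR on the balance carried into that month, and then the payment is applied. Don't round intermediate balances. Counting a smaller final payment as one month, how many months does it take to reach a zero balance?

70 months

Monthly rate r = 16.4%/12 = 1.36667% = 0.0136667.
While 5% of the post-interest balance exceeds £40.00, each month B ← (B·(1+r))·(1 − 0.05), i.e. B shrinks by the factor (1+r)·0.95 = 0.96298.
This holds for months 1–47. Entering month 48 the balance is £777.09; 5% of the post-interest balance is now below £40.00, so the flat £40.00 minimum applies from here.
From month 48 a fixed £40.00 at rate r clears £777.09 in 23 more payments. Total: 47 + 23 = 70 months.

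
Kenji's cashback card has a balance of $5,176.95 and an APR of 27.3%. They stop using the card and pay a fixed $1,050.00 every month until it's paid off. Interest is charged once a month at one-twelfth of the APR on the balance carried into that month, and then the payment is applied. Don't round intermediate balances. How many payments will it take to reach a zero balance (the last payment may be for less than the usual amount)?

Monthly rate r = 27.3%/12 = 2.275% = 0.02275.
Recurrence: B ← B·(1+r) − $1,050.00.
Month 1: interest $117.78; balance after payment $4,244.73.
Month 2: interest $96.57; balance after payment $3,291.29.
Month 3: interest $74.88; balance after payment $2,316.17.
Month 4: interest $52.69; balance after payment $1,318.86.
Month 5: interest $30.00; balance after payment $298.87.
Month 6: interest $6.80; balance after payment $0.00.

6 months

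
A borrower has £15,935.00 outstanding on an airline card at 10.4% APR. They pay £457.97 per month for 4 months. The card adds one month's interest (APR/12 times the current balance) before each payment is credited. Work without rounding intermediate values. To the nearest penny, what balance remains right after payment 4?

£14,638.80

Monthly rate r = 10.4%/12 = 0.866667% = 0.00866667.
Each month: B ← B·(1+r) − £457.97.
Month 1: interest £138.10; balance after payment £15,615.13.
Month 2: interest £135.33; balance after payment £15,292.49.
Month 3: interest £132.53; balance after payment £14,967.06.
Month 4: interest £129.71; balance after payment £14,638.80.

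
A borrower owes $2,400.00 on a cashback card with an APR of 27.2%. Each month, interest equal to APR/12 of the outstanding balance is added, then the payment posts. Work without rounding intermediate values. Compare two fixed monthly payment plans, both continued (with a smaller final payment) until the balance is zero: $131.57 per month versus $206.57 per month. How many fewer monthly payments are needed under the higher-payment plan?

10 fewer payments

Monthly rate r = 27.2%/12 = 2.26667% = 0.0226667.
At $131.57/mo: n = ⌈−ln(1 − rB₀/P)/ln(1+r)⌉ = 24 payments (last $105.99); total interest = total paid − $2,400.00 = $732.10.
At $206.57/mo: 14 payments (last $132.00); total interest $417.41.
Payments saved = 24 − 14 = 10.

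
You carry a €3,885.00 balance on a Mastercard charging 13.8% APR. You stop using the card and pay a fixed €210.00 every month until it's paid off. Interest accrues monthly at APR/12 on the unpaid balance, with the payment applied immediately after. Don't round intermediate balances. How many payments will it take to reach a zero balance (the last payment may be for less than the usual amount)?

21 payments

Monthly rate r = 13.8%/12 = 1.15% = 0.0115.
Recurrence: B ← B·(1+r) − €210.00.
Month 1: interest €44.68; balance after payment €3,719.68.
Month 2: interest €42.78; balance after payment €3,552.45.
Closed form: n = −ln(1 − rB₀/P)/ln(1+r) = −ln(0.78725)/ln(1.0115) ≈ 20.920, so the balance reaches zero during payment 21.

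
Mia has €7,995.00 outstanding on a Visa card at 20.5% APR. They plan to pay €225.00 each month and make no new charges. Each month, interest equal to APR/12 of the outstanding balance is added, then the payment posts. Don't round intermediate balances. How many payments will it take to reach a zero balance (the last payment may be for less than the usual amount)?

Monthly rate r = 20.5%/12 = 1.70833% = 0.0170833.
Recurrence: B ← B·(1+r) − €225.00.
Month 1: interest €136.58; balance after payment €7,906.58.
Month 2: interest €135.07; balance after payment €7,816.65.
Closed form: n = −ln(1 − rB₀/P)/ln(1+r) = −ln(0.39297)/ln(1.01708) ≈ 55.140, so the balance reaches zero during payment 56.

56 payments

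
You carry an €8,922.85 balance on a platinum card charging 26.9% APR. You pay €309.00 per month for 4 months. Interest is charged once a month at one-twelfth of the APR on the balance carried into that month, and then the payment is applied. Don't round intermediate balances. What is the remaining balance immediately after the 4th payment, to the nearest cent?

€8,472.05

Monthly rate r = 26.9%/12 = 2.24167% = 0.0224167.
Each month: B ← B·(1+r) − €309.00.
Month 1: interest €200.02; balance after payment €8,813.87.
Month 2: interest €197.58; balance after payment €8,702.45.
Month 3: interest €195.08; balance after payment €8,588.53.
Month 4: interest €192.53; balance after payment €8,472.05.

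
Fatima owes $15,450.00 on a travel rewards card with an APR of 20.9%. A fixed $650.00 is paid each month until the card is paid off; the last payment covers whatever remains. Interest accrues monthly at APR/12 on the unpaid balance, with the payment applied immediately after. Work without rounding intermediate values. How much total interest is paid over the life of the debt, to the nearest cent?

$4,667.66

Monthly rate r = 20.9%/12 = 1.74167% = 0.0174167.
Payoff takes n = ⌈−ln(1 − rB₀/P)/ln(1+r)⌉ = ⌈30.950⌉ = 31 payments; the last is $617.66.
Total paid = 30·$650.00 + $617.66 = $20,117.66.
Total interest = total paid − principal = $20,117.66 − $15,450.00 = $4,667.66.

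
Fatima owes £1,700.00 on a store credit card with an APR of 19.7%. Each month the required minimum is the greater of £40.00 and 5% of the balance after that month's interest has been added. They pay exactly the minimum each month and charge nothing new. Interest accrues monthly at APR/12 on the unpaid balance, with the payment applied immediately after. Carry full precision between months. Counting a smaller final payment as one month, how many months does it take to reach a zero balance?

46 months

Monthly rate r = 19.7%/12 = 1.64167% = 0.0164167.
While 5% of the post-interest balance exceeds £40.00, each month B ← (B·(1+r))·(1 − 0.05), i.e. B shrinks by the factor (1+r)·0.95 = 0.9656.
This holds for months 1–22. Entering month 23 the balance is £786.95; 5% of the post-interest balance is now below £40.00, so the flat £40.00 minimum applies from here.
From month 23 a fixed £40.00 at rate r clears £786.95 in 24 more payments. Total: 22 + 24 = 46 months.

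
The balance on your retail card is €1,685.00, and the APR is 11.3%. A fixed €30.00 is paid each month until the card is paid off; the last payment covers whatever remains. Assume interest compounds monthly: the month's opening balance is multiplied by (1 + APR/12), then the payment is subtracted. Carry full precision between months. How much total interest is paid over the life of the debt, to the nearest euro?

Monthly rate r = 11.3%/12 = 0.941667% = 0.00941667.
Payoff takes n = ⌈−ln(1 − rB₀/P)/ln(1+r)⌉ = ⌈80.308⌉ = 81 payments; the last is €9.26.
Total paid = 80·€30.00 + €9.26 = €2,409.26.
Total interest = total paid − principal = €2,409.26 − €1,685.00 = €724.26.

€724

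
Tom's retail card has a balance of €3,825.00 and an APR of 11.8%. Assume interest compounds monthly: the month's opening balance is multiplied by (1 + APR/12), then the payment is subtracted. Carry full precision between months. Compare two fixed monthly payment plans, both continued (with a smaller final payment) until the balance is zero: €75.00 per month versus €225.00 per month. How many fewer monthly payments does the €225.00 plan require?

Monthly rate r = 11.8%/12 = 0.983333% = 0.00983333.
At €75.00/mo: n = ⌈−ln(1 − rB₀/P)/ln(1+r)⌉ = 72 payments (last €10.74); total interest = total paid − €3,825.00 = €1,510.74.
At €225.00/mo: 19 payments (last €156.28); total interest €381.28.
Payments saved = 72 − 19 = 53.

53 fewer payments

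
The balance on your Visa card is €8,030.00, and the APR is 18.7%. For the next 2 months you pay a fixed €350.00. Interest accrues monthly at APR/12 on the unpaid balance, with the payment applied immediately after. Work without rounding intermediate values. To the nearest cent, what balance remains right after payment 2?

Monthly rate r = 18.7%/12 = 1.55833% = 0.0155833.
Each month: B ← B·(1+r) − €350.00.
Month 1: interest €125.13; balance after payment €7,805.13.
Month 2: interest €121.63; balance after payment €7,576.76.

€7,576.76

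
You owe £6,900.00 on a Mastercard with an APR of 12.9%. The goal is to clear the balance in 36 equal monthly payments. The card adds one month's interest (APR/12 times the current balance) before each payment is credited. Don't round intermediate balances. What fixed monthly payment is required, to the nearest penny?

Monthly rate r = 12.9%/12 = 1.075% = 0.01075.
Level-payment amortization: P = B₀·r / (1 − (1+r)^(−n)) = 6900.00·0.01075 / (1 − 1.01075^(−36)).
Denominator 1 − (1+r)^(−36) = 0.319504904.
P = 74.175 / 0.319504904 ≈ 232.16.

£232.16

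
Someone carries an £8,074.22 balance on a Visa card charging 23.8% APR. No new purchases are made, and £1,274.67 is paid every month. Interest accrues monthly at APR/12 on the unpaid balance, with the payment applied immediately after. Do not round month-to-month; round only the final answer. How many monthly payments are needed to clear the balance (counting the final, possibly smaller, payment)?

7 months

Monthly rate r = 23.8%/12 = 1.98333% = 0.0198333.
Recurrence: B ← B·(1+r) − £1,274.67.
Month 1: interest £160.14; balance after payment £6,959.69.
Month 2: interest £138.03; balance after payment £5,823.05.
Closed form: n = −ln(1 − rB₀/P)/ln(1+r) = −ln(0.87437)/ln(1.01983) ≈ 6.836, so the balance reaches zero during payment 7.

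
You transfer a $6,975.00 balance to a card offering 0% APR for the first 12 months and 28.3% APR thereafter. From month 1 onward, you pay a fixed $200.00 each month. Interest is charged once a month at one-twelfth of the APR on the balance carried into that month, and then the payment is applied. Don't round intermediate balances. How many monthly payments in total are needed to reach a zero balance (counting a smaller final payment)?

Promo months 1–12 at r₀ = 0%/12 = 0; months 13+ at r₁ = 28.3%/12 = 0.0235833.
After month 12 (no interest yet): B = $6,975.00 − 12·$200.00 = $4,575.00.
Then at r₁ with $200.00/mo: n₂ = −ln(1 − r₁·B/P)/ln(1+r₁) ≈ 33.26 → 34 more payments.

46 payments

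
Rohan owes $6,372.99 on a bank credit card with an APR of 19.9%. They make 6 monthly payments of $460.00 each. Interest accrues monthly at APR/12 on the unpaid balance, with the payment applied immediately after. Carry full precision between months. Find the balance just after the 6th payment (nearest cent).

Monthly rate r = 19.9%/12 = 1.65833% = 0.0165833.
Each month: B ← B·(1+r) − $460.00.
Month 1: interest $105.69; balance after payment $6,018.68.
Month 2: interest $99.81; balance after payment $5,658.49.
Month 3: interest $93.84; balance after payment $5,292.32.
Month 4: interest $87.76; balance after payment $4,920.09.
Month 5: interest $81.59; balance after payment $4,541.68.
Month 6: interest $75.32; balance after payment $4,156.99.

$4,156.99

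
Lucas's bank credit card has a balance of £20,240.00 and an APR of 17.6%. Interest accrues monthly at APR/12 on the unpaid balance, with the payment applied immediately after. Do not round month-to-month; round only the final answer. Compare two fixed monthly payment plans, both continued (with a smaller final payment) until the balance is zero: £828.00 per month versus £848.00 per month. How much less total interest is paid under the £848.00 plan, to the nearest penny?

Monthly rate r = 17.6%/12 = 1.46667% = 0.0146667.
At £828.00/mo: n = ⌈−ln(1 − rB₀/P)/ln(1+r)⌉ = 31 payments (last £409.27); total interest = total paid − £20,240.00 = £5,009.27.
At £848.00/mo: 30 payments (last £504.42); total interest £4,856.42.
Interest saved = £5,009.27 − £4,856.42 = £152.85.

£152.85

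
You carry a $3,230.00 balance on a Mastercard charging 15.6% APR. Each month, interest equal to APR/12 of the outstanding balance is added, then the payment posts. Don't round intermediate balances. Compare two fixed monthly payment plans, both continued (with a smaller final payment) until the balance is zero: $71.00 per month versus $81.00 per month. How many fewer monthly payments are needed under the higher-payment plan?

Monthly rate r = 15.6%/12 = 1.3% = 0.013.
At $71.00/mo: n = ⌈−ln(1 − rB₀/P)/ln(1+r)⌉ = 70 payments (last $21.09); total interest = total paid − $3,230.00 = $1,690.09.
At $81.00/mo: 57 payments (last $46.05); total interest $1,352.05.
Payments saved = 70 − 57 = 13.

13 fewer payments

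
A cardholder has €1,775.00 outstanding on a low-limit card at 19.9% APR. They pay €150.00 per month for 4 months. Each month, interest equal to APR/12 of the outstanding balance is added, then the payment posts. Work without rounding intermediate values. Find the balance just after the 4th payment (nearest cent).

€1,280.61

Monthly rate r = 19.9%/12 = 1.65833% = 0.0165833.
Each month: B ← B·(1+r) − €150.00.
Month 1: interest €29.44; balance after payment €1,654.44.
Month 2: interest €27.44; balance after payment €1,531.87.
Month 3: interest €25.40; balance after payment €1,407.28.
Month 4: interest €23.34; balance after payment €1,280.61.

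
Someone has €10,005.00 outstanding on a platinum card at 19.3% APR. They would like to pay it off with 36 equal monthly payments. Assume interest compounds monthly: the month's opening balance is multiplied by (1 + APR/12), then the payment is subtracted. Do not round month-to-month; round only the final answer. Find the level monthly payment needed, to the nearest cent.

Monthly rate r = 19.3%/12 = 1.60833% = 0.0160833.
Level-payment amortization: P = B₀·r / (1 − (1+r)^(−n)) = 10005.00·0.0160833 / (1 − 1.01608^(−36)).
Denominator 1 − (1+r)^(−36) = 0.436953581.
P = 160.914 / 0.436953581 ≈ 368.26.

€368.26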